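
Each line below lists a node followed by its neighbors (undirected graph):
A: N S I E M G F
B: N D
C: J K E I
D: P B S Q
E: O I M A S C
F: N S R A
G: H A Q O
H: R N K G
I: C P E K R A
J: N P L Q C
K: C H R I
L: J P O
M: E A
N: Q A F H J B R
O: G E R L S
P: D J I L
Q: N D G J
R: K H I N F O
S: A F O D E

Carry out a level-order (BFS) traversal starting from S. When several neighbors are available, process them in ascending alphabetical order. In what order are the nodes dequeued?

Visit S; enqueue A, D, E, F, O → queue [A, D, E, F, O]
Visit A; enqueue G, I, M, N → queue [D, E, F, O, G, I, M, N]
Visit D; enqueue B, P, Q → queue [E, F, O, G, I, M, N, B, P, Q]
Visit E; enqueue C → queue [F, O, G, I, M, N, B, P, Q, C]
Visit F; enqueue R → queue [O, G, I, M, N, B, P, Q, C, R]
Visit O; enqueue L → queue [G, I, M, N, B, P, Q, C, R, L]
Visit G; enqueue H → queue [I, M, N, B, P, Q, C, R, L, H]
Visit I; enqueue K → queue [M, N, B, P, Q, C, R, L, H, K]
Visit M → queue [N, B, P, Q, C, R, L, H, K]
Visit N; enqueue J → queue [B, P, Q, C, R, L, H, K, J]
Visit B → queue [P, Q, C, R, L, H, K, J]
Visit P → queue [Q, C, R, L, H, K, J]
Visit Q → queue [C, R, L, H, K, J]
Visit C → queue [R, L, H, K, J]
Visit R → queue [L, H, K, J]
Visit L → queue [H, K, J]
Visit H → queue [K, J]
Visit K → queue [J]
Visit J → queue []

S -> A -> D -> E -> F -> O -> G -> I -> M -> N -> B -> P -> Q -> C -> R -> L -> H -> K -> J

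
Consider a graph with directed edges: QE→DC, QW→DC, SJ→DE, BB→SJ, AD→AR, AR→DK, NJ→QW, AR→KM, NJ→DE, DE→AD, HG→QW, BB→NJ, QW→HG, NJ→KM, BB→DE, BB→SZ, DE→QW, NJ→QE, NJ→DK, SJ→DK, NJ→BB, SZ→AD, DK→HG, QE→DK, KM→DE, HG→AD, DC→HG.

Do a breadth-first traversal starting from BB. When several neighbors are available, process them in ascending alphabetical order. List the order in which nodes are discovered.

Visit BB; enqueue DE, NJ, SJ, SZ → queue [DE, NJ, SJ, SZ]
Visit DE; enqueue AD, QW → queue [NJ, SJ, SZ, AD, QW]
Visit NJ; enqueue DK, KM, QE → queue [SJ, SZ, AD, QW, DK, KM, QE]
Visit SJ → queue [SZ, AD, QW, DK, KM, QE]
Visit SZ → queue [AD, QW, DK, KM, QE]
Visit AD; enqueue AR → queue [QW, DK, KM, QE, AR]
Visit QW; enqueue DC, HG → queue [DK, KM, QE, AR, DC, HG]
Visit DK → queue [KM, QE, AR, DC, HG]
Visit KM → queue [QE, AR, DC, HG]
Visit QE → queue [AR, DC, HG]
Visit AR → queue [DC, HG]
Visit DC → queue [HG]
Visit HG → queue []

BB, DE, NJ, SJ, SZ, AD, QW, DK, KM, QE, AR, DC, HG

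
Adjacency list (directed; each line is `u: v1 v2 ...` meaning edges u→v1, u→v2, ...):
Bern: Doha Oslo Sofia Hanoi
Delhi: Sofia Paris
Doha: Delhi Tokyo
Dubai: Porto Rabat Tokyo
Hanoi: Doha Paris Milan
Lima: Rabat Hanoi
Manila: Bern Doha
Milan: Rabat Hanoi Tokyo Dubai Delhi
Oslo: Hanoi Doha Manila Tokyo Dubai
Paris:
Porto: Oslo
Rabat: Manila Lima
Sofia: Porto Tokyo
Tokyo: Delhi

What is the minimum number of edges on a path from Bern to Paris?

2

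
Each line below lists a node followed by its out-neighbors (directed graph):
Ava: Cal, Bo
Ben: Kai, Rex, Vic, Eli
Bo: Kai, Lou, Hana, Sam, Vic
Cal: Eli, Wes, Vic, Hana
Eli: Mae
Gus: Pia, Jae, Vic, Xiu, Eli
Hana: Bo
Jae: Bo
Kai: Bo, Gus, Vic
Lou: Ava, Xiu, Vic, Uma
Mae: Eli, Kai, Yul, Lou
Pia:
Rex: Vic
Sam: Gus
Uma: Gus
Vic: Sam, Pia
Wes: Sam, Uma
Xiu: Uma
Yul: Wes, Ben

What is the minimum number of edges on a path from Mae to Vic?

2

Level 0: Mae
Level 1: Eli, Kai, Lou, Yul
Level 2: Ava, Ben, Bo, Gus, Uma, Vic, Wes, Xiu
Level 3: Cal, Hana, Jae, Pia, Rex, Sam
Vic first appears at level 2.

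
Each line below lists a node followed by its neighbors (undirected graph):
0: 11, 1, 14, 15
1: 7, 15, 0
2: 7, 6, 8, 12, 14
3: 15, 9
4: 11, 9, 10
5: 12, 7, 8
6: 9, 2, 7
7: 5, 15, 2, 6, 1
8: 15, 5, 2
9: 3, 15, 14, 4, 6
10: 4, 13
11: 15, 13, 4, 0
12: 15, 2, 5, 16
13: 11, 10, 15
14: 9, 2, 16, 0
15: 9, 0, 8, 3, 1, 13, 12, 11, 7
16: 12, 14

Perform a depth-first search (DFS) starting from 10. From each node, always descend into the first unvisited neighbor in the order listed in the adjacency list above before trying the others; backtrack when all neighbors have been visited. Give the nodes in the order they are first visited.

10, 4, 11, 15, 9, 3, 14, 2, 7, 5, 12, 16, 8, 6, 1, 0, 13

Visit 10
10 → 4
4 → 11
11 → 15
15 → 9
9 → 3
9 → 14
14 → 2
2 → 7
7 → 5
5 → 12
12 → 16
5 → 8
7 → 6
7 → 1
1 → 0
15 → 13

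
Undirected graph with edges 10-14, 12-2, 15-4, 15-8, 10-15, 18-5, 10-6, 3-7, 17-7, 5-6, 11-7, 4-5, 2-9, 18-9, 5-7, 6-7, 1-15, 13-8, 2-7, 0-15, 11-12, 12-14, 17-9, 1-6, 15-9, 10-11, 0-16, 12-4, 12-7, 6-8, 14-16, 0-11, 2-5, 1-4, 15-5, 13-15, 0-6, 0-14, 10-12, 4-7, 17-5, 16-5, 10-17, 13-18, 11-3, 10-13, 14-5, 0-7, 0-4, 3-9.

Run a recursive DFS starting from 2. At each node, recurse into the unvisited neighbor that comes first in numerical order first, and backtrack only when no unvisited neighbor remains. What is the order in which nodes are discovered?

2 -> 5 -> 4 -> 0 -> 6 -> 1 -> 15 -> 8 -> 13 -> 10 -> 11 -> 3 -> 7 -> 12 -> 14 -> 16 -> 17 -> 9 -> 18

Visit 2
2 → 5
5 → 4
4 → 0
0 → 6
6 → 1
1 → 15
15 → 8
8 → 13
13 → 10
10 → 11
11 → 3
3 → 7
7 → 12
12 → 14
14 → 16
7 → 17
17 → 9
9 → 18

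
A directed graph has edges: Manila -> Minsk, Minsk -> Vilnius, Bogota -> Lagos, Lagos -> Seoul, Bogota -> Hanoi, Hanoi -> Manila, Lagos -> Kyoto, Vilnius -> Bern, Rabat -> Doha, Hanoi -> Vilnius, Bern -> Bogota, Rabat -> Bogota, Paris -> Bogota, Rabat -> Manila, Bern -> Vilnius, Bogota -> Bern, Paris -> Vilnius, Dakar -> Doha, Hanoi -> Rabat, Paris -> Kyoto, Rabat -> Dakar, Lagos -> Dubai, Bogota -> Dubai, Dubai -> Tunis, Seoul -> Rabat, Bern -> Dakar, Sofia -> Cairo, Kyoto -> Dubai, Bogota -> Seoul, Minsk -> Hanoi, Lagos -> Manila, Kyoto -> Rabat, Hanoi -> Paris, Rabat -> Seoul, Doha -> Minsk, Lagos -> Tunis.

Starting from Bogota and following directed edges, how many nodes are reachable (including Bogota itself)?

15

BFS from Bogota visits: Bogota, Bern, Dubai, Hanoi, Lagos, Seoul, Dakar, Vilnius, Tunis, Manila, Paris, Rabat, Kyoto, Doha, Minsk
Reachable nodes: 15 of 17 total.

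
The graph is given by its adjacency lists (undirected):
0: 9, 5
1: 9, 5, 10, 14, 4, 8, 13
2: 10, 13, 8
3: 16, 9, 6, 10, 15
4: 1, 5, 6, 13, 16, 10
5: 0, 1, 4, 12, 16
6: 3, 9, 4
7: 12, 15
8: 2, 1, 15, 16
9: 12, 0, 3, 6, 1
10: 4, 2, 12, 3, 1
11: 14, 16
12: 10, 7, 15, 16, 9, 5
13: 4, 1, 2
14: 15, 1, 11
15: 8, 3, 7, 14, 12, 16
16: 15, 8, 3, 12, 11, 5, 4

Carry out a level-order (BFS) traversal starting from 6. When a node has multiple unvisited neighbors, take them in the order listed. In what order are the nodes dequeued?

6, 3, 9, 4, 16, 10, 15, 12, 0, 1, 5, 13, 8, 11, 2, 7, 14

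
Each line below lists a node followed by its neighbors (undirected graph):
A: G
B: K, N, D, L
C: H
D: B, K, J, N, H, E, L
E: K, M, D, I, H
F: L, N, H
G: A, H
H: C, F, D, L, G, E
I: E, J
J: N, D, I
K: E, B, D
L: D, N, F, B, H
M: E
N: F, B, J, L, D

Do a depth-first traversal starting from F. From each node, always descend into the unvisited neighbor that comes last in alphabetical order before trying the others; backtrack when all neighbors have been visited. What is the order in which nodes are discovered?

F -> N -> L -> H -> G -> A -> E -> M -> K -> D -> J -> I -> B -> C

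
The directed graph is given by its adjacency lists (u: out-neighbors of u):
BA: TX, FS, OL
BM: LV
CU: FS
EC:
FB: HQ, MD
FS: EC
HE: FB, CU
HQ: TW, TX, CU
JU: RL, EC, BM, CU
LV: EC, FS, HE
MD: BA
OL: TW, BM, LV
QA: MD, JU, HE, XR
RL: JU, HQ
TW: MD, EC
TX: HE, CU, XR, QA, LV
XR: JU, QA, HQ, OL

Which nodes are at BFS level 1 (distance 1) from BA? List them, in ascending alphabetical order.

FS, OL, TX

Level 0: BA
Level 1: FS, OL, TX
Level 2: BM, CU, EC, HE, LV, QA, TW, XR
Level 3: FB, HQ, JU, MD
Level 4: RL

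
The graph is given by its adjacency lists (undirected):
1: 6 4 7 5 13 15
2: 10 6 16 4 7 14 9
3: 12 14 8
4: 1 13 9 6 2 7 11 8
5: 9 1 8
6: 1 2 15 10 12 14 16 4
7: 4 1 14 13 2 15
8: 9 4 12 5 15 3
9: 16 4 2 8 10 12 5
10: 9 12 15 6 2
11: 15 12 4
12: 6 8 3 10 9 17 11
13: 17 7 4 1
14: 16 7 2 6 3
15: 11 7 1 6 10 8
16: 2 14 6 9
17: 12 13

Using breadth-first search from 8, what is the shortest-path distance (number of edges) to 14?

Level 0: 8
Level 1: 3, 4, 5, 9, 12, 15
Level 2: 1, 2, 6, 7, 10, 11, 13, 14, 16, 17
14 first appears at level 2.

2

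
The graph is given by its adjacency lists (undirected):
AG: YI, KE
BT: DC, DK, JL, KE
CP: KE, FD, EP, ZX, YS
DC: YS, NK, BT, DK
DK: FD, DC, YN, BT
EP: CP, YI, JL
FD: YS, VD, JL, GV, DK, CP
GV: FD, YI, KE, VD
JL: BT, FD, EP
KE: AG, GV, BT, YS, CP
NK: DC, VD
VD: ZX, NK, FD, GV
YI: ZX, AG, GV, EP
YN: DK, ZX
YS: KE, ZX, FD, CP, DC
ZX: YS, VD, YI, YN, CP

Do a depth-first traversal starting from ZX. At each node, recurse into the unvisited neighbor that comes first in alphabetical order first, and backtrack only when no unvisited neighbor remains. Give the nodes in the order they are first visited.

ZX, CP, EP, JL, BT, DC, DK, FD, GV, KE, AG, YI, YS, VD, NK, YN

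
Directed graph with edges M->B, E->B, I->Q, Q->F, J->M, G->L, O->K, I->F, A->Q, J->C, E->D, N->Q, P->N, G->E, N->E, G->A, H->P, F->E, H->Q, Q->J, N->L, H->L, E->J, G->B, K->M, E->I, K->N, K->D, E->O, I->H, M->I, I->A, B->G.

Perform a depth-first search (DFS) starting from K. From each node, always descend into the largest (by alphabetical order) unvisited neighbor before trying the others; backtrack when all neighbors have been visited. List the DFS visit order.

K, N, Q, J, M, I, H, P, L, F, E, O, D, B, G, A, C

Visit K
K → N
N → Q
Q → J
J → M
M → I
I → H
H → P
H → L
I → F
F → E
E → O
E → D
E → B
B → G
G → A
J → C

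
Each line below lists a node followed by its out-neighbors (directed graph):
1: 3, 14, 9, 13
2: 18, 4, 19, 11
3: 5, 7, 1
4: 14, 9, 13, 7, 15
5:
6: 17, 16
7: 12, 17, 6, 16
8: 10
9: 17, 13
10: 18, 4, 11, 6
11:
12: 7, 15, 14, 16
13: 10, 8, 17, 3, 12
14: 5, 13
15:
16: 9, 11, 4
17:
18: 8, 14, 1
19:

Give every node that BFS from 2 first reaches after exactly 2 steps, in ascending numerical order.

1, 7, 8, 9, 13, 14, 15

Level 0: 2
Level 1: 4, 11, 18, 19
Level 2: 1, 7, 8, 9, 13, 14, 15
Level 3: 3, 5, 6, 10, 12, 16, 17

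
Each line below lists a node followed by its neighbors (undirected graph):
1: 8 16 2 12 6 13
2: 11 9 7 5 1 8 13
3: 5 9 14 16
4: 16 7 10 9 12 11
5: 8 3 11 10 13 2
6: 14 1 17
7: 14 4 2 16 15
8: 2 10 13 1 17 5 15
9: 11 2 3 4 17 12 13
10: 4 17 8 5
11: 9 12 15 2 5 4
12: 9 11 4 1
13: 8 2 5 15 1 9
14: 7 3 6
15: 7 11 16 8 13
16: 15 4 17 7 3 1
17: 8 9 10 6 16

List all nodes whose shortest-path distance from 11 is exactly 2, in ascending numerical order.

1, 3, 7, 8, 10, 13, 16, 17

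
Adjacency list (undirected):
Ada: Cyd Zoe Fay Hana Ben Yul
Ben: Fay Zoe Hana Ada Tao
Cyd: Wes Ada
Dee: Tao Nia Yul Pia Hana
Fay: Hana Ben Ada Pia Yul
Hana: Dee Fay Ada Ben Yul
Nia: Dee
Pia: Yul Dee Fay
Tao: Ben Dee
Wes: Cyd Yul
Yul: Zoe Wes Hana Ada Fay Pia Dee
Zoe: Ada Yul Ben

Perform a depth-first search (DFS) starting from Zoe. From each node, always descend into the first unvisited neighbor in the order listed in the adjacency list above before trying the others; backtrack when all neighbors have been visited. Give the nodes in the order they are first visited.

Visit Zoe
Zoe → Ada
Ada → Cyd
Cyd → Wes
Wes → Yul
Yul → Hana
Hana → Dee
Dee → Tao
Tao → Ben
Ben → Fay
Fay → Pia
Dee → Nia

Zoe -> Ada -> Cyd -> Wes -> Yul -> Hana -> Dee -> Tao -> Ben -> Fay -> Pia -> Nia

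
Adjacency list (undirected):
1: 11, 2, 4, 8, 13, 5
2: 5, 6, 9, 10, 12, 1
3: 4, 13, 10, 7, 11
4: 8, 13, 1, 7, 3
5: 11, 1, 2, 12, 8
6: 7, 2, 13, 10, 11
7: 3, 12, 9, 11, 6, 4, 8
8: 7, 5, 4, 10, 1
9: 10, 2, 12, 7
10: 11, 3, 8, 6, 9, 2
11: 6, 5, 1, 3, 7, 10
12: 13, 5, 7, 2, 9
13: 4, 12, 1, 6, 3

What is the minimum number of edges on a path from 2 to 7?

2

Level 0: 2
Level 1: 1, 5, 6, 9, 10, 12
Level 2: 3, 4, 7, 8, 11, 13
7 first appears at level 2.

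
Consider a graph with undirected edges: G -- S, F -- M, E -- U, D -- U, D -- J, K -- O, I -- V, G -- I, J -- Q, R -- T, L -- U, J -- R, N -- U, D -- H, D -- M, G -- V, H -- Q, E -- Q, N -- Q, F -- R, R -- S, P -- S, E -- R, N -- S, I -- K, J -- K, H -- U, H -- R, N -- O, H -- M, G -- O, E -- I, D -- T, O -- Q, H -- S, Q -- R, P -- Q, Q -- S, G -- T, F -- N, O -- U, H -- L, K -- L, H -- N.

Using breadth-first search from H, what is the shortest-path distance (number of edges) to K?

2

Level 0: H
Level 1: D, L, M, N, Q, R, S, U
Level 2: E, F, G, J, K, O, P, T
Level 3: I, V
K first appears at level 2.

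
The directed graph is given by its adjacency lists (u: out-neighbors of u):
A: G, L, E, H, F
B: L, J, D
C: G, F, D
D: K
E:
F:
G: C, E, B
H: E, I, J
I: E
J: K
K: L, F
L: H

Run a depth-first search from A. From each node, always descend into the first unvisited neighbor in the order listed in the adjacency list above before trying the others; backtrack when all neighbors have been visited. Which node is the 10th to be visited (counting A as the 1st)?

Visit A
A → G
G → C
C → F
C → D
D → K
K → L
L → H
H → E
H → I
H → J
G → B

Visit order: A, G, C, F, D, K, L, H, E, I, J, B

I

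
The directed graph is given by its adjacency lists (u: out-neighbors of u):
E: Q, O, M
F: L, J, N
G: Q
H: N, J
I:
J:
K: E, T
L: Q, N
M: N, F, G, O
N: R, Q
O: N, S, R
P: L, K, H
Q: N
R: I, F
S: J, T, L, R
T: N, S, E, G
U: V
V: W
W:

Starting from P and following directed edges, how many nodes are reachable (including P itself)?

16

BFS from P visits: P, L, K, H, Q, N, E, T, J, R, O, M, S, G, I, F
Reachable nodes: 16 of 19 total.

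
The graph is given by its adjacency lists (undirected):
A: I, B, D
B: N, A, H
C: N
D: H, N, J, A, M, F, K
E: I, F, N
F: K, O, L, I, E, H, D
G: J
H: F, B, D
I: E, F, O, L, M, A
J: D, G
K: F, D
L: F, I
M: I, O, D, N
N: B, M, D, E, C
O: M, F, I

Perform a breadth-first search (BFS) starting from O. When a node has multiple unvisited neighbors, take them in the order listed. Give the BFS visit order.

O -> M -> F -> I -> D -> N -> K -> L -> E -> H -> A -> J -> B -> C -> G

Visit O; enqueue M, F, I → queue [M, F, I]
Visit M; enqueue D, N → queue [F, I, D, N]
Visit F; enqueue K, L, E, H → queue [I, D, N, K, L, E, H]
Visit I; enqueue A → queue [D, N, K, L, E, H, A]
Visit D; enqueue J → queue [N, K, L, E, H, A, J]
Visit N; enqueue B, C → queue [K, L, E, H, A, J, B, C]
Visit K → queue [L, E, H, A, J, B, C]
Visit L → queue [E, H, A, J, B, C]
Visit E → queue [H, A, J, B, C]
Visit H → queue [A, J, B, C]
Visit A → queue [J, B, C]
Visit J; enqueue G → queue [B, C, G]
Visit B → queue [C, G]
Visit C → queue [G]
Visit G → queue []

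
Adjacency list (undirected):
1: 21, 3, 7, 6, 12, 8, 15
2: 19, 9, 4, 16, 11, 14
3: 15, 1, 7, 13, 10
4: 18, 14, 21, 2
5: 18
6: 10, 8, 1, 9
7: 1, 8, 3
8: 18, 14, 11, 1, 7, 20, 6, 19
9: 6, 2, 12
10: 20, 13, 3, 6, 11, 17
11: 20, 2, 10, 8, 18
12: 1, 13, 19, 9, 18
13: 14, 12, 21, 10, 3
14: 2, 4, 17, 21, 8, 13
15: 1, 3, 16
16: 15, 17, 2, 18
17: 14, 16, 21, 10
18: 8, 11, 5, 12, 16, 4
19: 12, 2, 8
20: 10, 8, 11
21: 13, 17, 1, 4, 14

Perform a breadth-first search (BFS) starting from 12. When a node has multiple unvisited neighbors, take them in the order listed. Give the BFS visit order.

12 → 1 → 13 → 19 → 9 → 18 → 21 → 3 → 7 → 6 → 8 → 15 → 14 → 10 → 2 → 11 → 5 → 16 → 4 → 17 → 20

Visit 12; enqueue 1, 13, 19, 9, 18 → queue [1, 13, 19, 9, 18]
Visit 1; enqueue 21, 3, 7, 6, 8, 15 → queue [13, 19, 9, 18, 21, 3, 7, 6, 8, 15]
Visit 13; enqueue 14, 10 → queue [19, 9, 18, 21, 3, 7, 6, 8, 15, 14, 10]
Visit 19; enqueue 2 → queue [9, 18, 21, 3, 7, 6, 8, 15, 14, 10, 2]
Visit 9 → queue [18, 21, 3, 7, 6, 8, 15, 14, 10, 2]
Visit 18; enqueue 11, 5, 16, 4 → queue [21, 3, 7, 6, 8, 15, 14, 10, 2, 11, 5, 16, 4]
Visit 21; enqueue 17 → queue [3, 7, 6, 8, 15, 14, 10, 2, 11, 5, 16, 4, 17]
Visit 3 → queue [7, 6, 8, 15, 14, 10, 2, 11, 5, 16, 4, 17]
Visit 7 → queue [6, 8, 15, 14, 10, 2, 11, 5, 16, 4, 17]
Visit 6 → queue [8, 15, 14, 10, 2, 11, 5, 16, 4, 17]
Visit 8; enqueue 20 → queue [15, 14, 10, 2, 11, 5, 16, 4, 17, 20]
Visit 15 → queue [14, 10, 2, 11, 5, 16, 4, 17, 20]
Visit 14 → queue [10, 2, 11, 5, 16, 4, 17, 20]
Visit 10 → queue [2, 11, 5, 16, 4, 17, 20]
Visit 2 → queue [11, 5, 16, 4, 17, 20]
Visit 11 → queue [5, 16, 4, 17, 20]
Visit 5 → queue [16, 4, 17, 20]
Visit 16 → queue [4, 17, 20]
Visit 4 → queue [17, 20]
Visit 17 → queue [20]
Visit 20 → queue []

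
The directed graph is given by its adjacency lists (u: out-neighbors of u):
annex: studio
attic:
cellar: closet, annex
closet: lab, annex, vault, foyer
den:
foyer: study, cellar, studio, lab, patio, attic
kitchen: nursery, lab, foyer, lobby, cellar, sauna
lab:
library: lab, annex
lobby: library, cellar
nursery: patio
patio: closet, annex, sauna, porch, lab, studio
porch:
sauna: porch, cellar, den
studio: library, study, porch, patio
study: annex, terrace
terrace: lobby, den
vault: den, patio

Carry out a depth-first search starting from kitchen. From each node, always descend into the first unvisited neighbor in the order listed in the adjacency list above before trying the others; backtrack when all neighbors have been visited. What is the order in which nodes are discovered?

Visit kitchen
kitchen → nursery
nursery → patio
patio → closet
closet → lab
closet → annex
annex → studio
studio → library
studio → study
study → terrace
terrace → lobby
lobby → cellar
terrace → den
studio → porch
closet → vault
closet → foyer
foyer → attic
patio → sauna

kitchen nursery patio closet lab annex studio library study terrace lobby cellar den porch vault foyer attic sauna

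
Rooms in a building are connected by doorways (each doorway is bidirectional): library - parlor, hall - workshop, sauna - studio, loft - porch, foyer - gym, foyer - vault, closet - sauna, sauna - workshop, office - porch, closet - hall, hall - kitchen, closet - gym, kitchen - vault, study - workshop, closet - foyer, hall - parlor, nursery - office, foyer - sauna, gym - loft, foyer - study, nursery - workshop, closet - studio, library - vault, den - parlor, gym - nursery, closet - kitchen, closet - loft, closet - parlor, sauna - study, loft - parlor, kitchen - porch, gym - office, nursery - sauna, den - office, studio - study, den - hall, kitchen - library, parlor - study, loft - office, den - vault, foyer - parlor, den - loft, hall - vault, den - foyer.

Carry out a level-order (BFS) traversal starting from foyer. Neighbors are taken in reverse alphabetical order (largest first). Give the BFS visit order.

Visit foyer; enqueue vault, study, sauna, parlor, gym, den, closet → queue [vault, study, sauna, parlor, gym, den, closet]
Visit vault; enqueue library, kitchen, hall → queue [study, sauna, parlor, gym, den, closet, library, kitchen, hall]
Visit study; enqueue workshop, studio → queue [sauna, parlor, gym, den, closet, library, kitchen, hall, workshop, studio]
Visit sauna; enqueue nursery → queue [parlor, gym, den, closet, library, kitchen, hall, workshop, studio, nursery]
Visit parlor; enqueue loft → queue [gym, den, closet, library, kitchen, hall, workshop, studio, nursery, loft]
Visit gym; enqueue office → queue [den, closet, library, kitchen, hall, workshop, studio, nursery, loft, office]
Visit den → queue [closet, library, kitchen, hall, workshop, studio, nursery, loft, office]
Visit closet → queue [library, kitchen, hall, workshop, studio, nursery, loft, office]
Visit library → queue [kitchen, hall, workshop, studio, nursery, loft, office]
Visit kitchen; enqueue porch → queue [hall, workshop, studio, nursery, loft, office, porch]
Visit hall → queue [workshop, studio, nursery, loft, office, porch]
Visit workshop → queue [studio, nursery, loft, office, porch]
Visit studio → queue [nursery, loft, office, porch]
Visit nursery → queue [loft, office, porch]
Visit loft → queue [office, porch]
Visit office → queue [porch]
Visit porch → queue []

foyer → vault → study → sauna → parlor → gym → den → closet → library → kitchen → hall → workshop → studio → nursery → loft → office → porch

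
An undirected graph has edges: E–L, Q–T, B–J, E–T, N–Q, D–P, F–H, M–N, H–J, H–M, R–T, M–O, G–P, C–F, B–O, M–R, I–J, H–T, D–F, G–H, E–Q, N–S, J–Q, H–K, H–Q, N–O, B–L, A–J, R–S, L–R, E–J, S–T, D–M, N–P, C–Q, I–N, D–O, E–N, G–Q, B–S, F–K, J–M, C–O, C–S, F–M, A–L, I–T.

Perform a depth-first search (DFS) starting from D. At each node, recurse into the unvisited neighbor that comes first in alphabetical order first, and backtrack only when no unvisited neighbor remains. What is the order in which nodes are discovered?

D F C O B J A L E N I T H G P Q K M R S

Visit D
D → F
F → C
C → O
O → B
B → J
J → A
A → L
L → E
E → N
N → I
I → T
T → H
H → G
G → P
G → Q
H → K
H → M
M → R
R → S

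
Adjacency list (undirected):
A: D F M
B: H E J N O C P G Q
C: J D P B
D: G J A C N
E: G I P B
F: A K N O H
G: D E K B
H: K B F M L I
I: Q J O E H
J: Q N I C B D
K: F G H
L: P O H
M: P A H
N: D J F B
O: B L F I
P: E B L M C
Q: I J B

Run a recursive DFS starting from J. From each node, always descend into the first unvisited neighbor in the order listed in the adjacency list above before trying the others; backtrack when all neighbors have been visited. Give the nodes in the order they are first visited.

J Q I O B H K F A D G E P L M C N

Visit J
J → Q
Q → I
I → O
O → B
B → H
H → K
K → F
F → A
A → D
D → G
G → E
E → P
P → L
P → M
P → C
D → N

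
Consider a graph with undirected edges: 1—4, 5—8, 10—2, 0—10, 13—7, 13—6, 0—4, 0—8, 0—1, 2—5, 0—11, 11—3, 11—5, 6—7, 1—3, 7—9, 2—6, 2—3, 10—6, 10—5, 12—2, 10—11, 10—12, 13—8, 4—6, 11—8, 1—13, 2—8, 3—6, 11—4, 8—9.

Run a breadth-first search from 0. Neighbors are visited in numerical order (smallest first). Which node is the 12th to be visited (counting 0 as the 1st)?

9

Visit 0; enqueue 1, 4, 8, 10, 11 → queue [1, 4, 8, 10, 11]
Visit 1; enqueue 3, 13 → queue [4, 8, 10, 11, 3, 13]
Visit 4; enqueue 6 → queue [8, 10, 11, 3, 13, 6]
Visit 8; enqueue 2, 5, 9 → queue [10, 11, 3, 13, 6, 2, 5, 9]
Visit 10; enqueue 12 → queue [11, 3, 13, 6, 2, 5, 9, 12]
Visit 11 → queue [3, 13, 6, 2, 5, 9, 12]
Visit 3 → queue [13, 6, 2, 5, 9, 12]
Visit 13; enqueue 7 → queue [6, 2, 5, 9, 12, 7]
Visit 6 → queue [2, 5, 9, 12, 7]
Visit 2 → queue [5, 9, 12, 7]
Visit 5 → queue [9, 12, 7]
Visit 9 → queue [12, 7]
Visit 12 → queue [7]
Visit 7 → queue []

Visit order: 0, 1, 4, 8, 10, 11, 3, 13, 6, 2, 5, 9, 12, 7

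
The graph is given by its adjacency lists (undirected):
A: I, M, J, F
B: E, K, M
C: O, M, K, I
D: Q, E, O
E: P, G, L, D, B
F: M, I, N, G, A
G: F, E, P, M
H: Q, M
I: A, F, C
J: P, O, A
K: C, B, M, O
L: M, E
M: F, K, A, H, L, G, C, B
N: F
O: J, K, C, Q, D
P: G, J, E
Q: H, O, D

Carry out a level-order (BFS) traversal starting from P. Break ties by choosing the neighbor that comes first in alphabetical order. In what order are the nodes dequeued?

Visit P; enqueue E, G, J → queue [E, G, J]
Visit E; enqueue B, D, L → queue [G, J, B, D, L]
Visit G; enqueue F, M → queue [J, B, D, L, F, M]
Visit J; enqueue A, O → queue [B, D, L, F, M, A, O]
Visit B; enqueue K → queue [D, L, F, M, A, O, K]
Visit D; enqueue Q → queue [L, F, M, A, O, K, Q]
Visit L → queue [F, M, A, O, K, Q]
Visit F; enqueue I, N → queue [M, A, O, K, Q, I, N]
Visit M; enqueue C, H → queue [A, O, K, Q, I, N, C, H]
Visit A → queue [O, K, Q, I, N, C, H]
Visit O → queue [K, Q, I, N, C, H]
Visit K → queue [Q, I, N, C, H]
Visit Q → queue [I, N, C, H]
Visit I → queue [N, C, H]
Visit N → queue [C, H]
Visit C → queue [H]
Visit H → queue []

P, E, G, J, B, D, L, F, M, A, O, K, Q, I, N, C, H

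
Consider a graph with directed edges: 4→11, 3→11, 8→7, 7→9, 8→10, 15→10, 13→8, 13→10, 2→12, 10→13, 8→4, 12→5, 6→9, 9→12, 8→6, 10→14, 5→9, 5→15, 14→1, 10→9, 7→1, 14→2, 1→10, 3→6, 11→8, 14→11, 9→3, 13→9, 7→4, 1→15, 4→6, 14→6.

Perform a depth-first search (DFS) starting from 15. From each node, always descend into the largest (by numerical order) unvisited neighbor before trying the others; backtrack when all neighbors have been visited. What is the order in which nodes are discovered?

Visit 15
15 → 10
10 → 14
14 → 11
11 → 8
8 → 7
7 → 9
9 → 12
12 → 5
9 → 3
3 → 6
7 → 4
7 → 1
14 → 2
10 → 13

15, 10, 14, 11, 8, 7, 9, 12, 5, 3, 6, 4, 1, 2, 13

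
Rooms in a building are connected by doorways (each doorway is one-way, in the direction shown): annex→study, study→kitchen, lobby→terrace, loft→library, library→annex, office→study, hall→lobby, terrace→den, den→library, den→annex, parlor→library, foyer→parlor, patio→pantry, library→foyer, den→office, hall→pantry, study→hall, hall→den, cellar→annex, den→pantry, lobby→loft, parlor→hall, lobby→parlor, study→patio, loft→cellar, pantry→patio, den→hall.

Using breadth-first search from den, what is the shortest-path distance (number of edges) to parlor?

3

Level 0: den
Level 1: annex, hall, library, office, pantry
Level 2: foyer, lobby, patio, study
Level 3: kitchen, loft, parlor, terrace
Level 4: cellar
parlor first appears at level 3.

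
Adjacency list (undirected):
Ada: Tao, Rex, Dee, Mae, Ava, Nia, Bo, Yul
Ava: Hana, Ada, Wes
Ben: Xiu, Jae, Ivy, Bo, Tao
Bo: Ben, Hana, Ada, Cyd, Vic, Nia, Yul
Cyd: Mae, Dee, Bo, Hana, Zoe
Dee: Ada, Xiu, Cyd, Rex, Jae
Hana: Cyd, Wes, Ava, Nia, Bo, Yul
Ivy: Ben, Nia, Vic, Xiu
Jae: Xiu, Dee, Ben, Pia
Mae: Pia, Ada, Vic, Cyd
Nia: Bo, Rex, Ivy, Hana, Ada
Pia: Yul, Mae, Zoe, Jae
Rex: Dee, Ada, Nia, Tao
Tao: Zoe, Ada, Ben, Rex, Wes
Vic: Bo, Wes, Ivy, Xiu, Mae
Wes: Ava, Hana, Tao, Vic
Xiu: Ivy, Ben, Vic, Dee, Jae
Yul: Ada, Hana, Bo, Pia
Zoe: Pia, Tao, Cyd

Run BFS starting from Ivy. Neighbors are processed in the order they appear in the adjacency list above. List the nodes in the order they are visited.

Ivy Ben Nia Vic Xiu Jae Bo Tao Rex Hana Ada Wes Mae Dee Pia Cyd Yul Zoe Ava

Visit Ivy; enqueue Ben, Nia, Vic, Xiu → queue [Ben, Nia, Vic, Xiu]
Visit Ben; enqueue Jae, Bo, Tao → queue [Nia, Vic, Xiu, Jae, Bo, Tao]
Visit Nia; enqueue Rex, Hana, Ada → queue [Vic, Xiu, Jae, Bo, Tao, Rex, Hana, Ada]
Visit Vic; enqueue Wes, Mae → queue [Xiu, Jae, Bo, Tao, Rex, Hana, Ada, Wes, Mae]
Visit Xiu; enqueue Dee → queue [Jae, Bo, Tao, Rex, Hana, Ada, Wes, Mae, Dee]
Visit Jae; enqueue Pia → queue [Bo, Tao, Rex, Hana, Ada, Wes, Mae, Dee, Pia]
Visit Bo; enqueue Cyd, Yul → queue [Tao, Rex, Hana, Ada, Wes, Mae, Dee, Pia, Cyd, Yul]
Visit Tao; enqueue Zoe → queue [Rex, Hana, Ada, Wes, Mae, Dee, Pia, Cyd, Yul, Zoe]
Visit Rex → queue [Hana, Ada, Wes, Mae, Dee, Pia, Cyd, Yul, Zoe]
Visit Hana; enqueue Ava → queue [Ada, Wes, Mae, Dee, Pia, Cyd, Yul, Zoe, Ava]
Visit Ada → queue [Wes, Mae, Dee, Pia, Cyd, Yul, Zoe, Ava]
Visit Wes → queue [Mae, Dee, Pia, Cyd, Yul, Zoe, Ava]
Visit Mae → queue [Dee, Pia, Cyd, Yul, Zoe, Ava]
Visit Dee → queue [Pia, Cyd, Yul, Zoe, Ava]
Visit Pia → queue [Cyd, Yul, Zoe, Ava]
Visit Cyd → queue [Yul, Zoe, Ava]
Visit Yul → queue [Zoe, Ava]
Visit Zoe → queue [Ava]
Visit Ava → queue []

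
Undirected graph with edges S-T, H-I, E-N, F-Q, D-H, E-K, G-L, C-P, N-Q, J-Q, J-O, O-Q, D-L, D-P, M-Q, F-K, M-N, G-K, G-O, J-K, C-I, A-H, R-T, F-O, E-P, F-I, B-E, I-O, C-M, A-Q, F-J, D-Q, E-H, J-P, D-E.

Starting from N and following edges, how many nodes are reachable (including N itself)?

17

BFS from N visits: N, E, M, Q, B, D, H, K, P, C, A, F, J, O, L, I, G
Reachable nodes: 17 of 20 total.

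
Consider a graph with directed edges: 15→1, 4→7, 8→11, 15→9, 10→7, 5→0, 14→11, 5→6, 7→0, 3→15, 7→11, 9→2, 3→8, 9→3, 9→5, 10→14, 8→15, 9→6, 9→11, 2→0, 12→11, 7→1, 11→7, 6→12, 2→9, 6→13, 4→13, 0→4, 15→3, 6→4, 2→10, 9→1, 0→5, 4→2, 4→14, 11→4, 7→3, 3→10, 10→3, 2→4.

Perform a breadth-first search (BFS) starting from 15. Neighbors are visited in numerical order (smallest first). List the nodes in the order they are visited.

Visit 15; enqueue 1, 3, 9 → queue [1, 3, 9]
Visit 1 → queue [3, 9]
Visit 3; enqueue 8, 10 → queue [9, 8, 10]
Visit 9; enqueue 2, 5, 6, 11 → queue [8, 10, 2, 5, 6, 11]
Visit 8 → queue [10, 2, 5, 6, 11]
Visit 10; enqueue 7, 14 → queue [2, 5, 6, 11, 7, 14]
Visit 2; enqueue 0, 4 → queue [5, 6, 11, 7, 14, 0, 4]
Visit 5 → queue [6, 11, 7, 14, 0, 4]
Visit 6; enqueue 12, 13 → queue [11, 7, 14, 0, 4, 12, 13]
Visit 11 → queue [7, 14, 0, 4, 12, 13]
Visit 7 → queue [14, 0, 4, 12, 13]
Visit 14 → queue [0, 4, 12, 13]
Visit 0 → queue [4, 12, 13]
Visit 4 → queue [12, 13]
Visit 12 → queue [13]
Visit 13 → queue []

15 → 1 → 3 → 9 → 8 → 10 → 2 → 5 → 6 → 11 → 7 → 14 → 0 → 4 → 12 → 13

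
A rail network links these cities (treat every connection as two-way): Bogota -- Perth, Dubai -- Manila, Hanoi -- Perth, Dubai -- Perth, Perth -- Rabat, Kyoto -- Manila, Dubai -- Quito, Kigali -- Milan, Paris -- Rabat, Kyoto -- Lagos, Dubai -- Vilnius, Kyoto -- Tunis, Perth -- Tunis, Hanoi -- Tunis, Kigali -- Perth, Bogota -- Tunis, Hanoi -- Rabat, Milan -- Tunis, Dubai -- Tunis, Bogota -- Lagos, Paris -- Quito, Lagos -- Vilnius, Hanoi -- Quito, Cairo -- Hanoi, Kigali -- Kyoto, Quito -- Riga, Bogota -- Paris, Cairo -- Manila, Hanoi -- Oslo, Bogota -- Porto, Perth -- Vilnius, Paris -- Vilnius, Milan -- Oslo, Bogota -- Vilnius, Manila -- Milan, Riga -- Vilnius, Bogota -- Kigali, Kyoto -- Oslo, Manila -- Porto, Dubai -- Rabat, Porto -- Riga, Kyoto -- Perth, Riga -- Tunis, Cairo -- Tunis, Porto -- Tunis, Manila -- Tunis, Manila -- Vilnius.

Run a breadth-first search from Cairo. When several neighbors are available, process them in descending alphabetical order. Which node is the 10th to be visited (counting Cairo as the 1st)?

Dubai

Visit Cairo; enqueue Tunis, Manila, Hanoi → queue [Tunis, Manila, Hanoi]
Visit Tunis; enqueue Riga, Porto, Perth, Milan, Kyoto, Dubai, Bogota → queue [Manila, Hanoi, Riga, Porto, Perth, Milan, Kyoto, Dubai, Bogota]
Visit Manila; enqueue Vilnius → queue [Hanoi, Riga, Porto, Perth, Milan, Kyoto, Dubai, Bogota, Vilnius]
Visit Hanoi; enqueue Rabat, Quito, Oslo → queue [Riga, Porto, Perth, Milan, Kyoto, Dubai, Bogota, Vilnius, Rabat, Quito, Oslo]
Visit Riga → queue [Porto, Perth, Milan, Kyoto, Dubai, Bogota, Vilnius, Rabat, Quito, Oslo]
Visit Porto → queue [Perth, Milan, Kyoto, Dubai, Bogota, Vilnius, Rabat, Quito, Oslo]
Visit Perth; enqueue Kigali → queue [Milan, Kyoto, Dubai, Bogota, Vilnius, Rabat, Quito, Oslo, Kigali]
Visit Milan → queue [Kyoto, Dubai, Bogota, Vilnius, Rabat, Quito, Oslo, Kigali]
Visit Kyoto; enqueue Lagos → queue [Dubai, Bogota, Vilnius, Rabat, Quito, Oslo, Kigali, Lagos]
Visit Dubai → queue [Bogota, Vilnius, Rabat, Quito, Oslo, Kigali, Lagos]
Visit Bogota; enqueue Paris → queue [Vilnius, Rabat, Quito, Oslo, Kigali, Lagos, Paris]
Visit Vilnius → queue [Rabat, Quito, Oslo, Kigali, Lagos, Paris]
Visit Rabat → queue [Quito, Oslo, Kigali, Lagos, Paris]
Visit Quito → queue [Oslo, Kigali, Lagos, Paris]
Visit Oslo → queue [Kigali, Lagos, Paris]
Visit Kigali → queue [Lagos, Paris]
Visit Lagos → queue [Paris]
Visit Paris → queue []

Visit order: Cairo, Tunis, Manila, Hanoi, Riga, Porto, Perth, Milan, Kyoto, Dubai, Bogota, Vilnius, Rabat, Quito, Oslo, Kigali, Lagos, Paris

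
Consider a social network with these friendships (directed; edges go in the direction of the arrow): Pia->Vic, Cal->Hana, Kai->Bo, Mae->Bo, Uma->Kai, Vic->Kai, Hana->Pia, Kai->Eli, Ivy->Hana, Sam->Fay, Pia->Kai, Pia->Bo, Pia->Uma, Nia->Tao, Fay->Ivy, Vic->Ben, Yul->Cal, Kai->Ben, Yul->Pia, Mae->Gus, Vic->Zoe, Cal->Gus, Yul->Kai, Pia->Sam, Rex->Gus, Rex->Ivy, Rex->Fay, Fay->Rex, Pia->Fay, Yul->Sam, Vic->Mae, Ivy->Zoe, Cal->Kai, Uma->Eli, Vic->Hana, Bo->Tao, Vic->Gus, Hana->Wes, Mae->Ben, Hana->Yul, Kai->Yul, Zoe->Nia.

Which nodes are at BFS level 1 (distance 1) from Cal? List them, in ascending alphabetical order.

Gus, Hana, Kai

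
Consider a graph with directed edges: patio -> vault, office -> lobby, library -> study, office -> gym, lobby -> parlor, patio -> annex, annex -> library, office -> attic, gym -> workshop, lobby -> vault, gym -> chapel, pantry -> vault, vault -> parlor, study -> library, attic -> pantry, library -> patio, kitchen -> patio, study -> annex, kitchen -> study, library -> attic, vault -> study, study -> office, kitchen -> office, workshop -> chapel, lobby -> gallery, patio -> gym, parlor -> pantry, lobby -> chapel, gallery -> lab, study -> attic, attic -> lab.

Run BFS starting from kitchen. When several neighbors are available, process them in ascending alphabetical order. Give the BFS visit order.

Visit kitchen; enqueue office, patio, study → queue [office, patio, study]
Visit office; enqueue attic, gym, lobby → queue [patio, study, attic, gym, lobby]
Visit patio; enqueue annex, vault → queue [study, attic, gym, lobby, annex, vault]
Visit study; enqueue library → queue [attic, gym, lobby, annex, vault, library]
Visit attic; enqueue lab, pantry → queue [gym, lobby, annex, vault, library, lab, pantry]
Visit gym; enqueue chapel, workshop → queue [lobby, annex, vault, library, lab, pantry, chapel, workshop]
Visit lobby; enqueue gallery, parlor → queue [annex, vault, library, lab, pantry, chapel, workshop, gallery, parlor]
Visit annex → queue [vault, library, lab, pantry, chapel, workshop, gallery, parlor]
Visit vault → queue [library, lab, pantry, chapel, workshop, gallery, parlor]
Visit library → queue [lab, pantry, chapel, workshop, gallery, parlor]
Visit lab → queue [pantry, chapel, workshop, gallery, parlor]
Visit pantry → queue [chapel, workshop, gallery, parlor]
Visit chapel → queue [workshop, gallery, parlor]
Visit workshop → queue [gallery, parlor]
Visit gallery → queue [parlor]
Visit parlor → queue []

kitchen -> office -> patio -> study -> attic -> gym -> lobby -> annex -> vault -> library -> lab -> pantry -> chapel -> workshop -> gallery -> parlor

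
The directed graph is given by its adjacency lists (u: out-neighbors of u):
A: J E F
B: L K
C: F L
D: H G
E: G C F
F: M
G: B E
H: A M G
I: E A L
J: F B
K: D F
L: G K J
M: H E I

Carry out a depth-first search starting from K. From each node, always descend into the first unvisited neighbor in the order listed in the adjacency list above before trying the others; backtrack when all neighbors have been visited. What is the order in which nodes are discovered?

K, D, H, A, J, F, M, E, G, B, L, C, I

Visit K
K → D
D → H
H → A
A → J
J → F
F → M
M → E
E → G
G → B
B → L
E → C
M → I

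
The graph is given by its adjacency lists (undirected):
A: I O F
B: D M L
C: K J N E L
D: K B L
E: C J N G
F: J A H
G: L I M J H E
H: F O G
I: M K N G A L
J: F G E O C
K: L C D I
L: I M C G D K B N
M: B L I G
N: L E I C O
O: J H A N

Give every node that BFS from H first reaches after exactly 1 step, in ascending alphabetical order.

F, G, O

Level 0: H
Level 1: F, G, O
Level 2: A, E, I, J, L, M, N
Level 3: B, C, D, K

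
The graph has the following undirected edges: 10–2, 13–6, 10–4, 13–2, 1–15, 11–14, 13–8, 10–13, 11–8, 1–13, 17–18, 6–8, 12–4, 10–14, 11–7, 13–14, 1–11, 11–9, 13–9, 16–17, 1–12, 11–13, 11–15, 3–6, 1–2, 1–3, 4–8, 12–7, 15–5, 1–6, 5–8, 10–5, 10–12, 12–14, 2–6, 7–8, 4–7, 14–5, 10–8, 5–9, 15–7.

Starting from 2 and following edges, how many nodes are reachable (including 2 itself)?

BFS from 2 visits: 2, 1, 6, 10, 13, 3, 11, 12, 15, 8, 4, 5, 14, 9, 7
Reachable nodes: 15 of 18 total.

15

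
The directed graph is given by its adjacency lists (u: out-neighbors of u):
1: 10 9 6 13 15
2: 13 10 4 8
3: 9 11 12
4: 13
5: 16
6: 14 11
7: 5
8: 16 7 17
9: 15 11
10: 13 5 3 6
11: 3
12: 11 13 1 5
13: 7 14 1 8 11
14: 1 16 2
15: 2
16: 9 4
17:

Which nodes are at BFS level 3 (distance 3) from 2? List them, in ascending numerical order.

9, 12, 15

Level 0: 2
Level 1: 4, 8, 10, 13
Level 2: 1, 3, 5, 6, 7, 11, 14, 16, 17
Level 3: 9, 12, 15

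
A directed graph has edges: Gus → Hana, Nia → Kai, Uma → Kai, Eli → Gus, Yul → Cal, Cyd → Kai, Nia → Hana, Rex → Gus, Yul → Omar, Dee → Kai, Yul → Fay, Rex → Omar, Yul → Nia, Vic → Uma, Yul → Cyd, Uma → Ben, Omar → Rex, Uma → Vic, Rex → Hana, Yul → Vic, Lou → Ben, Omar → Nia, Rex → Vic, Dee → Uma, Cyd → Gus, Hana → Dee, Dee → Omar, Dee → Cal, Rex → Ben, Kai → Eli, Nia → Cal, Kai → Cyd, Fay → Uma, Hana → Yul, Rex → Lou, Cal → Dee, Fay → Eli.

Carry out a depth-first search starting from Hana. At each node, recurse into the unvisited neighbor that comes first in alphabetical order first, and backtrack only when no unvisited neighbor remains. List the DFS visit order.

Visit Hana
Hana → Dee
Dee → Cal
Dee → Kai
Kai → Cyd
Cyd → Gus
Kai → Eli
Dee → Omar
Omar → Nia
Omar → Rex
Rex → Ben
Rex → Lou
Rex → Vic
Vic → Uma
Hana → Yul
Yul → Fay

Hana, Dee, Cal, Kai, Cyd, Gus, Eli, Omar, Nia, Rex, Ben, Lou, Vic, Uma, Yul, Fay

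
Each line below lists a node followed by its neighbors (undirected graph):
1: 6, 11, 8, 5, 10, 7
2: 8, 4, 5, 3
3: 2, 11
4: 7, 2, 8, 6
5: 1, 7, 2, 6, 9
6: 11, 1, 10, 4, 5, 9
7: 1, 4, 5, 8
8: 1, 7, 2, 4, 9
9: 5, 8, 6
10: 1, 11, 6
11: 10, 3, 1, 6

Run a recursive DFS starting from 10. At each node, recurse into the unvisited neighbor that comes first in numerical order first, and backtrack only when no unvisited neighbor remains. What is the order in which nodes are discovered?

Visit 10
10 → 1
1 → 5
5 → 2
2 → 3
3 → 11
11 → 6
6 → 4
4 → 7
7 → 8
8 → 9

10, 1, 5, 2, 3, 11, 6, 4, 7, 8, 9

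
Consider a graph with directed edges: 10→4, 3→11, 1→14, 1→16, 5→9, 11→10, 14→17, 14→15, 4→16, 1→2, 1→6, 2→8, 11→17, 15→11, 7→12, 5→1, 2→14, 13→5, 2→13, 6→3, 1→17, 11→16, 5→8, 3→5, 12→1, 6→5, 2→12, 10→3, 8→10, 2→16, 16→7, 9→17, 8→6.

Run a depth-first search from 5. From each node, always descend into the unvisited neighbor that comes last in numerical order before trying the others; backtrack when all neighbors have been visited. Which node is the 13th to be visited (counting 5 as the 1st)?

11

Visit 5
5 → 9
9 → 17
5 → 8
8 → 10
10 → 4
4 → 16
16 → 7
7 → 12
12 → 1
1 → 14
14 → 15
15 → 11
1 → 6
6 → 3
1 → 2
2 → 13

Visit order: 5, 9, 17, 8, 10, 4, 16, 7, 12, 1, 14, 15, 11, 6, 3, 2, 13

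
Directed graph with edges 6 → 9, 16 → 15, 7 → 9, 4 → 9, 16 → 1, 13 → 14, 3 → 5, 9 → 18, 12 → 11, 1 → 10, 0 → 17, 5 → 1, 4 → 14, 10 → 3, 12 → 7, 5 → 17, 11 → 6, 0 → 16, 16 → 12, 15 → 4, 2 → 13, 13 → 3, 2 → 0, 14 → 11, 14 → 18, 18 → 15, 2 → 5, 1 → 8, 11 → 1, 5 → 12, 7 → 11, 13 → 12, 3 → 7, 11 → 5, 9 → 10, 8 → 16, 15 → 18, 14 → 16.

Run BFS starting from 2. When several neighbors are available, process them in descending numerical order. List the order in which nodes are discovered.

Visit 2; enqueue 13, 5, 0 → queue [13, 5, 0]
Visit 13; enqueue 14, 12, 3 → queue [5, 0, 14, 12, 3]
Visit 5; enqueue 17, 1 → queue [0, 14, 12, 3, 17, 1]
Visit 0; enqueue 16 → queue [14, 12, 3, 17, 1, 16]
Visit 14; enqueue 18, 11 → queue [12, 3, 17, 1, 16, 18, 11]
Visit 12; enqueue 7 → queue [3, 17, 1, 16, 18, 11, 7]
Visit 3 → queue [17, 1, 16, 18, 11, 7]
Visit 17 → queue [1, 16, 18, 11, 7]
Visit 1; enqueue 10, 8 → queue [16, 18, 11, 7, 10, 8]
Visit 16; enqueue 15 → queue [18, 11, 7, 10, 8, 15]
Visit 18 → queue [11, 7, 10, 8, 15]
Visit 11; enqueue 6 → queue [7, 10, 8, 15, 6]
Visit 7; enqueue 9 → queue [10, 8, 15, 6, 9]
Visit 10 → queue [8, 15, 6, 9]
Visit 8 → queue [15, 6, 9]
Visit 15; enqueue 4 → queue [6, 9, 4]
Visit 6 → queue [9, 4]
Visit 9 → queue [4]
Visit 4 → queue []

2 -> 13 -> 5 -> 0 -> 14 -> 12 -> 3 -> 17 -> 1 -> 16 -> 18 -> 11 -> 7 -> 10 -> 8 -> 15 -> 6 -> 9 -> 4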